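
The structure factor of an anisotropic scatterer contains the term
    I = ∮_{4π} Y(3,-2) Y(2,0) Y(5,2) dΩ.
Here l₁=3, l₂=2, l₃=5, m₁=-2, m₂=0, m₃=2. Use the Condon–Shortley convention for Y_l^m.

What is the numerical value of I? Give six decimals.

Checks pass: Σm=0; 10 even; l₃=5∈[1,5].
(2·3+1)(2·2+1)(2·5+1) = 385
Δ: 0! 6! 4! / 11! → 1/2310
sum: t=0:+1/144 = 1/144
3j²(3 2 5; 0 0 0) = Δ·Π!·Σ² = 10/231  (sign -1)
sum: t=0:+1/480 = 1/480
3j²(3 2 5; -2 0 2) = Δ·Π!·Σ² = 3/110  (sign -1)
combine: 4πI² = 385·10/231·3/110 = 5/11
take √, sign +1: I = 0.19018827

0.190188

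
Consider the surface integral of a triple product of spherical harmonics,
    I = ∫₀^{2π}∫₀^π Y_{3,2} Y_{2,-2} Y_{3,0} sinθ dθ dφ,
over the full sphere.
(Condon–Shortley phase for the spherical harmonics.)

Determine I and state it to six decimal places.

-0.188063

m-sum 0 ✓  L=8 even ✓  1≤3≤5 ✓
Π(2lᵢ+1) = 7×5×7 = 245
triangle coeff Δ(3,2,3) = 1/3780
Σ_t [0,2]: t=0:+1/24 t=1:−1/4 t=2:+1/24 = -1/6
(3j)²=4/105 [(3 2 3; 0 0 0)], sign=+1
Σ_t [0,0]: t=0:+1/24 = 1/24
(3j)²=1/21 [(3 2 3; 2 -2 0)], sign=-1
⇒ 4πI² = 4/9
I = (-1)√(4/9/(4π)) = -0.18806319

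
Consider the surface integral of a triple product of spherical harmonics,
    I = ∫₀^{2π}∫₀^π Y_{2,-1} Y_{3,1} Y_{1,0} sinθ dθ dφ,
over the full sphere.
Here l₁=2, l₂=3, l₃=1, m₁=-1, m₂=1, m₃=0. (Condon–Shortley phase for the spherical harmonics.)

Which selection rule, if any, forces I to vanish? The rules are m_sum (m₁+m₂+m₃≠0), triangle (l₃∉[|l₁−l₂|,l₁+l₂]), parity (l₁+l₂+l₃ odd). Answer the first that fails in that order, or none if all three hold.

none

Σmᵢ = 0  ✓
l₃∈[|l₁−l₂|,l₁+l₂]=[1,5], have l₃=1  ✓
Σlᵢ = 6 ⇒ even  ✓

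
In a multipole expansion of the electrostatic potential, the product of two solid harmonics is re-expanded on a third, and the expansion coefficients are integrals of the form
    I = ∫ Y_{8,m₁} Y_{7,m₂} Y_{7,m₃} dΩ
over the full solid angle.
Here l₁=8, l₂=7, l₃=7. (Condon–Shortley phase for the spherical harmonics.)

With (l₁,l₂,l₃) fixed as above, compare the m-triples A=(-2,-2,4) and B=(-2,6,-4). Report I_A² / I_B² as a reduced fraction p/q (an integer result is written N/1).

176/325

Shared (l₁,l₂,l₃)=(8,7,7): N and (l;000)² cancel in I_A²/I_B².
A: Δ = 8!·8!·6!/23! = 1/22086194130; Racah Σ t=2..5: t=2:+1/2090188800 t=3:−1/174182400 t=4:+1/99532800 t=5:−1/373248000 = 11/5225472000; ⇒ 3j(8 7 7; -2 -2 4)² = 528/96577, sgn -1
B: Δ = 8!·8!·6!/23! = 1/22086194130; Racah Σ t=7..8: t=7:−1/2612736000 t=8:+1/6967296000 = -1/4180377600; ⇒ 3j(8 7 7; -2 6 -4)² = 75/7429, sgn +1
I_A²/I_B² = (528/96577)/(75/7429) = 176/325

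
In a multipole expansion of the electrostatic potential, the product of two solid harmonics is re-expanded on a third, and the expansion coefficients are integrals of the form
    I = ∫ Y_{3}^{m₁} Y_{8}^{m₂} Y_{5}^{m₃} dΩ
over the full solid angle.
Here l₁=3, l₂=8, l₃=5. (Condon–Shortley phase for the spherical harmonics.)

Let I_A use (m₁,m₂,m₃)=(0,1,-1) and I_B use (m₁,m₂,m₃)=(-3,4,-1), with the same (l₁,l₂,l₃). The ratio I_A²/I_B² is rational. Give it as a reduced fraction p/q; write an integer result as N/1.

35/11

l's match ⇒ only the (l;m) 3-j factors differ between A and B.
A: triangle coeff Δ(3,8,5) = 1/136136; Σ_t [3,3]: t=3:−1/622080 = -1/622080; (3j)²=105/4862 [(3 8 5; 0 1 -1)], sign=-1
B: triangle coeff Δ(3,8,5) = 1/136136; Σ_t [6,6]: t=6:+1/12441600 = 1/12441600; (3j)²=3/442 [(3 8 5; -3 4 -1)], sign=+1
I_A²/I_B² = (105/4862)/(3/442) = 35/11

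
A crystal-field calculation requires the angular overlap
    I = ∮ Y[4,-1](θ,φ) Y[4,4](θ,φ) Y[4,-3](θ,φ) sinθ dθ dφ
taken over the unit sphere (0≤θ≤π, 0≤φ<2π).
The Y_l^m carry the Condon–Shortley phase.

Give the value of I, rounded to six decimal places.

Checks pass: Σm=0; 12 even; l₃=4∈[0,8].
(2·4+1)(2·4+1)(2·4+1) = 729
Δ: 4! 4! 4! / 13! → 1/450450
sum: t=0:+1/13824 t=1:−1/216 t=2:+1/64 t=3:−1/216 t=4:+1/13824 = 5/768
3j²(4 4 4; 0 0 0) = Δ·Π!·Σ² = 18/1001  (sign +1)
sum: t=4:+1/3456 = 1/3456
3j²(4 4 4; -1 4 -3) = Δ·Π!·Σ² = 35/1287  (sign -1)
combine: 4πI² = 729·18/1001·35/1287 = 7290/20449
take √, sign -1: I = -0.16843130

-0.168431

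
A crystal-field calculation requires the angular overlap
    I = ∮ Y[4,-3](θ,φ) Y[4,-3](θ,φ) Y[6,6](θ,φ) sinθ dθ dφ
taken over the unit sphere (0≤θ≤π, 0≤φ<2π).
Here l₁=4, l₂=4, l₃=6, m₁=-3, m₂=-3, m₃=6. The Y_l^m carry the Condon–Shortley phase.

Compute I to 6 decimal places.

m-sum 0 ✓  L=14 even ✓  0≤6≤8 ✓
Π(2lᵢ+1) = 9×9×13 = 1053
triangle coeff Δ(4,4,6) = 1/1261260
Σ_t [0,2]: t=0:+1/4608 t=1:−1/1296 t=2:+1/4608 = -7/20736
(3j)²=20/1287 [(4 4 6; 0 0 0)], sign=-1
Σ_t [1,1]: t=1:−1/518400 = -1/518400
(3j)²=7/195 [(4 4 6; -3 -3 6)], sign=-1
⇒ 4πI² = 84/143
I = (+1)√(84/143/(4π)) = 0.21620548

0.216205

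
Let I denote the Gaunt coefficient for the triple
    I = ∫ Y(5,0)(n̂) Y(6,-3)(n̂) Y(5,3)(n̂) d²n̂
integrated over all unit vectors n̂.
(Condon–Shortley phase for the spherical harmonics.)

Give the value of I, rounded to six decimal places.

0.132857

Checks pass: Σm=0; 16 even; l₃=5∈[1,11].
(2·5+1)(2·6+1)(2·5+1) = 1573
Δ: 6! 4! 6! / 17! → 1/28588560
sum: t=1:−1/345600 t=2:+1/13824 t=3:−1/5184 t=4:+1/13824 t=5:−1/345600 = -7/129600
3j²(5 6 5; 0 0 0) = Δ·Π!·Σ² = 80/7293  (sign +1)
sum: t=1:−1/138240 t=2:+1/34560 t=3:−1/103680 = 1/82944
3j²(5 6 5; 0 -3 3) = Δ·Π!·Σ² = 125/9724  (sign +1)
combine: 4πI² = 1573·80/7293·125/9724 = 2500/11271
take √, sign +1: I = 0.13285682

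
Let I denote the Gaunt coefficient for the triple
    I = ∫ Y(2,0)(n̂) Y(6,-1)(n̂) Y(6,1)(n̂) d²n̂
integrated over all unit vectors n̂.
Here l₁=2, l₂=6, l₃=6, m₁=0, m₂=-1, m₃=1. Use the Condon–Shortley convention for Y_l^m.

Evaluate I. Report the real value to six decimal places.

m-sum 0 ✓  L=14 even ✓  4≤6≤8 ✓
Π(2lᵢ+1) = 5×13×13 = 845
triangle coeff Δ(2,6,6) = 1/90090
Σ_t [0,2]: t=0:+1/69120 t=1:−1/14400 t=2:+1/69120 = -7/172800
(3j)²=14/715 [(2 6 6; 0 0 0)], sign=-1
Σ_t [0,2]: t=0:+1/57600 t=1:−1/17280 t=2:+1/120960 = -13/403200
(3j)²=13/770 [(2 6 6; 0 -1 1)], sign=+1
⇒ 4πI² = 169/605
I = (-1)√(169/605/(4π)) = -0.14909419

-0.149094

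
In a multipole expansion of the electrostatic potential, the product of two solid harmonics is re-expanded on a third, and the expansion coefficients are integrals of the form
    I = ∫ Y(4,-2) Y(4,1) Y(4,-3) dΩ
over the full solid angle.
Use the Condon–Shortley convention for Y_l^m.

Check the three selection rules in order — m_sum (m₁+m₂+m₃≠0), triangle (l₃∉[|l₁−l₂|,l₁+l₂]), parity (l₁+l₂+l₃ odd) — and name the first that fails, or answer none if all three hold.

m_sum

azimuthal sum: -2 + 1 − 3 = -4  ✗
0 ≤ 4 ≤ 8 (triangle on l)
L = 4 + 4 + 4 = 12 (even)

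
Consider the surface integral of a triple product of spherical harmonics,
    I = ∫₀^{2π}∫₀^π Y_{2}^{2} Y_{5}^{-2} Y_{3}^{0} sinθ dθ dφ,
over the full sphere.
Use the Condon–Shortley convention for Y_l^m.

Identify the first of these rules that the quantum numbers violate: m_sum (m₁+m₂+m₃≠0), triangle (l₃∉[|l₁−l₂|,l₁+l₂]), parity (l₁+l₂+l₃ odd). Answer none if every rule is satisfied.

m₁+m₂+m₃ = 2 − 2 + 0 = 0  ✓
triangle: |2−5|=3 ≤ l₃=3 ≤ 2+5=7  ✓
parity: l₁+l₂+l₃ = 10 is even  ✓

none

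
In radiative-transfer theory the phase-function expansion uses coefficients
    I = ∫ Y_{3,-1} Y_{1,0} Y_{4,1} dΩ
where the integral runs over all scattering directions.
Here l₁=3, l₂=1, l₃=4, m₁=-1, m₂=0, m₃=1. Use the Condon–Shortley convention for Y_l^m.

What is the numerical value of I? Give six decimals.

-0.238414

Rules hold: Σm=0, L=8 even, 2≤4≤4.
N = 7·3·9 = 189
Δ = 0!·6!·2!/9! = 1/252
Racah Σ t=0..0: t=0:+1/36 = 1/36
⇒ 3j(3 1 4; 0 0 0)² = 4/63, sgn +1
Racah Σ t=0..0: t=0:+1/48 = 1/48
⇒ 3j(3 1 4; -1 0 1)² = 5/84, sgn -1
4πI² = N·(3j₀)²·(3jₘ)² = 5/7
I = -1·√(0.714286/4π) = -0.23841361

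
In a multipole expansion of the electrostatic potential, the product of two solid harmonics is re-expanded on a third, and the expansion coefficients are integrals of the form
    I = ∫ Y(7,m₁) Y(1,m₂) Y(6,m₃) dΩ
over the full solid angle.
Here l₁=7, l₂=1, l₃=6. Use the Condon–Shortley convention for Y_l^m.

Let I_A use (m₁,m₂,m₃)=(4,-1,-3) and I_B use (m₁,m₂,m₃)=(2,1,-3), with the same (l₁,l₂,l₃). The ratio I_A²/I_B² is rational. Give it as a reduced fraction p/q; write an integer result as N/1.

Same 7,1,6: normalisation and zero-m 3j drop out of the ratio.
A: Δ: 2! 12! 0! / 15! → 1/1365; sum: t=0:+1/4354560 = 1/4354560; 3j²(7 1 6; 4 -1 -3) = Δ·Π!·Σ² = 11/273  (sign -1)
B: Δ: 2! 12! 0! / 15! → 1/1365; sum: t=2:+1/4354560 = 1/4354560; 3j²(7 1 6; 2 1 -3) = Δ·Π!·Σ² = 2/273  (sign -1)
I_A²/I_B² = (11/273)/(2/273) = 11/2

11/2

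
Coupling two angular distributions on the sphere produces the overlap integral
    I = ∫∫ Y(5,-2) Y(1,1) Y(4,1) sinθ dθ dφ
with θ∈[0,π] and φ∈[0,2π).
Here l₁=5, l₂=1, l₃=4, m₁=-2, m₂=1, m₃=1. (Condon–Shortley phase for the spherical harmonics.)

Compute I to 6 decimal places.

m-sum 0 ✓  L=10 even ✓  4≤4≤6 ✓
Π(2lᵢ+1) = 11×3×9 = 297
triangle coeff Δ(5,1,4) = 1/495
Σ_t [1,1]: t=1:−1/576 = -1/576
(3j)²=5/99 [(5 1 4; 0 0 0)], sign=-1
Σ_t [2,2]: t=2:+1/1440 = 1/1440
(3j)²=7/165 [(5 1 4; -2 1 1)], sign=-1
⇒ 4πI² = 7/11
I = (+1)√(7/11/(4π)) = 0.22503380

0.225034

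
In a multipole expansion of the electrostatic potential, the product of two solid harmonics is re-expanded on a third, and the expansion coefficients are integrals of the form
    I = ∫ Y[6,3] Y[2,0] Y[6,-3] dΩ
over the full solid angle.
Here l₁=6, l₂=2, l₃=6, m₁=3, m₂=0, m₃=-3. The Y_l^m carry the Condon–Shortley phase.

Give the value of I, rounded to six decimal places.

-0.057344

m-sum 0 ✓  L=14 even ✓  4≤6≤8 ✓
Π(2lᵢ+1) = 13×5×13 = 845
triangle coeff Δ(6,2,6) = 1/90090
Σ_t [0,2]: t=0:+1/69120 t=1:−1/14400 t=2:+1/69120 = -7/172800
(3j)²=14/715 [(6 2 6; 0 0 0)], sign=-1
Σ_t [0,2]: t=0:+1/120960 t=1:−1/80640 t=2:+1/1451520 = -1/290304
(3j)²=5/2002 [(6 2 6; 3 0 -3)], sign=+1
⇒ 4πI² = 5/121
I = (-1)√(5/121/(4π)) = -0.05734392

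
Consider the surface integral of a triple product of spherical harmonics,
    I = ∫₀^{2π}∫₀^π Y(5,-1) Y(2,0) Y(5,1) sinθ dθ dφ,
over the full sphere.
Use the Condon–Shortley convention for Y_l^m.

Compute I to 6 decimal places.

-0.145565

Checks pass: Σm=0; 12 even; l₃=5∈[3,7].
(2·5+1)(2·2+1)(2·5+1) = 605
Δ: 2! 8! 2! / 13! → 1/38610
sum: t=0:+1/2880 t=1:−1/576 t=2:+1/2880 = -1/960
3j²(5 2 5; 0 0 0) = Δ·Π!·Σ² = 10/429  (sign +1)
sum: t=0:+1/5760 t=1:−1/720 t=2:+1/2304 = -1/1280
3j²(5 2 5; -1 0 1) = Δ·Π!·Σ² = 27/1430  (sign -1)
combine: 4πI² = 605·10/429·27/1430 = 45/169
take √, sign -1: I = -0.14556534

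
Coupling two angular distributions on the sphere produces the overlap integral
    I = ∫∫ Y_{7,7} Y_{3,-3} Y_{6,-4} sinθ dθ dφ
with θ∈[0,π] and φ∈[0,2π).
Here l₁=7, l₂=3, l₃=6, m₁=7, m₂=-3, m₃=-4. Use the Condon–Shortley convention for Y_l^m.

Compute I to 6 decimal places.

0.105068

Rules hold: Σm=0, L=16 even, 4≤6≤10.
N = 15·7·13 = 1365
Δ = 4!·10!·2!/17! = 1/2042040
Racah Σ t=1..3: t=1:−1/207360 t=2:+1/57600 t=3:−1/207360 = 1/129600
⇒ 3j(7 3 6; 0 0 0)² = 168/12155, sgn +1
Racah Σ t=0..0: t=0:+1/174182400 = 1/174182400
⇒ 3j(7 3 6; 7 -3 -4)² = 1/136, sgn +1
4πI² = N·(3j₀)²·(3jₘ)² = 441/3179
I = +1·√(0.138723/4π) = 0.10506767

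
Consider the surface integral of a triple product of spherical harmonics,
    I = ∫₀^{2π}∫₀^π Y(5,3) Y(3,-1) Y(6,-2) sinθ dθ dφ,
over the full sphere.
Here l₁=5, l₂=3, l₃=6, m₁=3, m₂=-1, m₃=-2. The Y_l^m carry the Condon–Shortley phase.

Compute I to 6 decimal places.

m-sum 0 ✓  L=14 even ✓  2≤6≤8 ✓
Π(2lᵢ+1) = 11×7×13 = 1001
triangle coeff Δ(5,3,6) = 1/675675
Σ_t [0,2]: t=0:+1/8640 t=1:−1/2304 t=2:+1/8640 = -7/34560
(3j)²=7/429 [(5 3 6; 0 0 0)], sign=-1
Σ_t [0,2]: t=0:+1/11520 t=1:−1/30240 t=2:+1/1935360 = 1/18432
(3j)²=7/429 [(5 3 6; 3 -1 -2)], sign=+1
⇒ 4πI² = 343/1287
I = (-1)√(343/1287/(4π)) = -0.14563067

-0.145631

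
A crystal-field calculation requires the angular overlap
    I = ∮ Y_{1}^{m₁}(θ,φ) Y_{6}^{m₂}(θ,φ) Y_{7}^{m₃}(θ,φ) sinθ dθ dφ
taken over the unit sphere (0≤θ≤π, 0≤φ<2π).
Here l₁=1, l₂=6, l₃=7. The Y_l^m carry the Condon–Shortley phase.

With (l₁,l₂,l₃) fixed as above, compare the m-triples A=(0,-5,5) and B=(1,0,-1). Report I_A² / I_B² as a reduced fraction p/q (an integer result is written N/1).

Same 1,6,7: normalisation and zero-m 3j drop out of the ratio.
A: Δ: 0! 2! 12! / 15! → 1/1365; sum: t=0:+1/39916800 = 1/39916800; 3j²(1 6 7; 0 -5 5) = Δ·Π!·Σ² = 8/455  (sign +1)
B: Δ: 0! 2! 12! / 15! → 1/1365; sum: t=0:+1/1036800 = 1/1036800; 3j²(1 6 7; 1 0 -1) = Δ·Π!·Σ² = 4/195  (sign +1)
I_A²/I_B² = (8/455)/(4/195) = 6/7

6/7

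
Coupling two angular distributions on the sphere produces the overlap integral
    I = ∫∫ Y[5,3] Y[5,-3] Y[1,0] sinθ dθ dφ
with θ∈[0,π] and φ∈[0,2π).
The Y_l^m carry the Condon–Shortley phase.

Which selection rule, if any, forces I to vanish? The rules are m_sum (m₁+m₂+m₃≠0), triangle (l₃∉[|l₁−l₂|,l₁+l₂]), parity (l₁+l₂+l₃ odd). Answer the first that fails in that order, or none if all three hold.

parity

m₁+m₂+m₃ = 3 − 3 + 0 = 0  ✓
triangle: |5−5|=0 ≤ l₃=1 ≤ 5+5=10  ✓
parity: l₁+l₂+l₃ = 11 is odd  ✗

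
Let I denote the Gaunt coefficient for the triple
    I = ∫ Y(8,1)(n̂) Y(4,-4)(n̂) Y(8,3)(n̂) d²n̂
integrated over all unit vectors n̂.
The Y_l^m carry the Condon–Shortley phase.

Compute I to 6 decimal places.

Checks pass: Σm=0; 20 even; l₃=8∈[4,12].
(2·8+1)(2·4+1)(2·8+1) = 2601
Δ: 4! 12! 4! / 21! → 1/185175900
sum: t=0:+1/557383680 t=1:−1/21772800 t=2:+1/8294400 t=3:−1/21772800 t=4:+1/557383680 = 1/30965760
3j²(8 4 8; 0 0 0) = Δ·Π!·Σ² = 36/4199  (sign +1)
sum: t=0:+1/348364800 = 1/348364800
3j²(8 4 8; 1 -4 3) = Δ·Π!·Σ² = 66/4199  (sign -1)
combine: 4πI² = 2601·36/4199·66/4199 = 21384/61009
take √, sign -1: I = -0.16701004

-0.167010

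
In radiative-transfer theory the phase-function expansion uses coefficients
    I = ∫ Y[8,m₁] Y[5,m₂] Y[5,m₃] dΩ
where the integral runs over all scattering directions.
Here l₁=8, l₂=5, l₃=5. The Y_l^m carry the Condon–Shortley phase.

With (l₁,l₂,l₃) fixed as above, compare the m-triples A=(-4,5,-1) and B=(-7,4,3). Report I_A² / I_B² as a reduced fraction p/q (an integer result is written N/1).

75/52

Shared (l₁,l₂,l₃)=(8,5,5): N and (l;000)² cancel in I_A²/I_B².
A: Δ = 8!·8!·2!/19! = 1/37413090; Racah Σ t=8..8: t=8:+1/46448640 = 1/46448640; ⇒ 3j(8 5 5; -4 5 -1)² = 75/8398, sgn +1
B: Δ = 8!·8!·2!/19! = 1/37413090; Racah Σ t=7..8: t=7:−1/406425600 t=8:+1/203212800 = 1/406425600; ⇒ 3j(8 5 5; -7 4 3)² = 2/323, sgn +1
I_A²/I_B² = (75/8398)/(2/323) = 75/52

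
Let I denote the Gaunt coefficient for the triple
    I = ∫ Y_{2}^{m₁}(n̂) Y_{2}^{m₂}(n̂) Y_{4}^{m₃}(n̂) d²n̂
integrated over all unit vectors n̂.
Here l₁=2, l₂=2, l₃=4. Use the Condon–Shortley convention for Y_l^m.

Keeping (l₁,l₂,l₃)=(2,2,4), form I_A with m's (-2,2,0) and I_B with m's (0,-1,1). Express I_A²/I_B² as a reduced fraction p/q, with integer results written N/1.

l's match ⇒ only the (l;m) 3-j factors differ between A and B.
A: triangle coeff Δ(2,2,4) = 1/630; Σ_t [0,0]: t=0:+1/576 = 1/576; (3j)²=1/630 [(2 2 4; -2 2 0)], sign=+1
B: triangle coeff Δ(2,2,4) = 1/630; Σ_t [0,0]: t=0:+1/24 = 1/24; (3j)²=1/21 [(2 2 4; 0 -1 1)], sign=-1
I_A²/I_B² = (1/630)/(1/21) = 1/30

1/30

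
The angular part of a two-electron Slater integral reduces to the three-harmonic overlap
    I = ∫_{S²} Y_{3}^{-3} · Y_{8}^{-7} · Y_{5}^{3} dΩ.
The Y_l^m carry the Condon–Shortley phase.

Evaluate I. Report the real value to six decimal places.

-3 − 7 + 3 = -7 ≠ 0: azimuthal integral kills it; I = 0

0.000000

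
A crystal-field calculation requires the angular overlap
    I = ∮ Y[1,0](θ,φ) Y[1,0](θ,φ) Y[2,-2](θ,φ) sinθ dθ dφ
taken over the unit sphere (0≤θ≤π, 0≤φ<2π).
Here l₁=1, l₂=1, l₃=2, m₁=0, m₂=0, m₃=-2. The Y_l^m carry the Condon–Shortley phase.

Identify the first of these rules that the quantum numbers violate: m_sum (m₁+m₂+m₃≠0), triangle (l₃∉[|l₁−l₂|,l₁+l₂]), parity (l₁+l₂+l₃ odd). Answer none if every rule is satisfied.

azimuthal sum: 0 + 0 − 2 = -2  ✗
0 ≤ 2 ≤ 2 (triangle on l)
L = 1 + 1 + 2 = 4 (even)

m_sum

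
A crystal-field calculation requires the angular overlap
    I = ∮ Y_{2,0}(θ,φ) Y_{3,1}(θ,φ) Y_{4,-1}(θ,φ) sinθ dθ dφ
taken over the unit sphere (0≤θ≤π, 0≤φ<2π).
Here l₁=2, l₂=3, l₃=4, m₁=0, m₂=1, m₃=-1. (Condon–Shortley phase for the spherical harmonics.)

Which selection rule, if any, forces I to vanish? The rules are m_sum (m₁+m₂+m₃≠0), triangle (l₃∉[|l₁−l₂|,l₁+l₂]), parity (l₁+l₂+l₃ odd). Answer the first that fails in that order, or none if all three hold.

azimuthal sum: 0 + 1 − 1 = 0  ✓
1 ≤ 4 ≤ 5 (triangle on l)  ✓
L = 2 + 3 + 4 = 9 (odd)  ✗

parity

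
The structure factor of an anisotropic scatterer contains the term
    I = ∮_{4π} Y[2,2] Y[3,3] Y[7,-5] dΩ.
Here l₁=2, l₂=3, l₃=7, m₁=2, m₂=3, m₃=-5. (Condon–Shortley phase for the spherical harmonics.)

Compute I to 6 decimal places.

|2−3|≤7≤2+3 violated ⇒ I = 0

0.000000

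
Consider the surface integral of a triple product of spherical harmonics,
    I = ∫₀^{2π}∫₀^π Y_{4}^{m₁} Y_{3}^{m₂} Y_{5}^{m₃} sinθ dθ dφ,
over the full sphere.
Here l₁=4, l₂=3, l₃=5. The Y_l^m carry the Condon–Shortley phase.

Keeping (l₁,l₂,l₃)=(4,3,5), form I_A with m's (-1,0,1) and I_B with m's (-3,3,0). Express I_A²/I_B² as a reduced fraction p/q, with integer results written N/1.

Shared (l₁,l₂,l₃)=(4,3,5): N and (l;000)² cancel in I_A²/I_B².
A: Δ = 2!·6!·4!/13! = 1/180180; Racah Σ t=0..2: t=0:+1/1440 t=1:−1/192 t=2:+1/432 = -19/8640; ⇒ 3j(4 3 5; -1 0 1)² = 361/30030, sgn -1
B: Δ = 2!·6!·4!/13! = 1/180180; Racah Σ t=2..2: t=2:+1/5760 = 1/5760; ⇒ 3j(4 3 5; -3 3 0)² = 5/572, sgn -1
I_A²/I_B² = (361/30030)/(5/572) = 722/525

722/525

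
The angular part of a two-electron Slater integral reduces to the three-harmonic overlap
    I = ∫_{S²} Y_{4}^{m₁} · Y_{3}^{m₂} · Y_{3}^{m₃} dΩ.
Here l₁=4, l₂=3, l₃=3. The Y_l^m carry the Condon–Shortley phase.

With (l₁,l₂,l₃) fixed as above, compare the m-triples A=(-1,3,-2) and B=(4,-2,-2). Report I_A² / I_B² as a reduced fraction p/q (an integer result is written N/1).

3/7

Shared (l₁,l₂,l₃)=(4,3,3): N and (l;000)² cancel in I_A²/I_B².
A: Δ = 4!·4!·2!/11! = 1/34650; Racah Σ t=4..4: t=4:+1/288 = 1/288; ⇒ 3j(4 3 3; -1 3 -2)² = 5/231, sgn -1
B: Δ = 4!·4!·2!/11! = 1/34650; Racah Σ t=0..0: t=0:+1/576 = 1/576; ⇒ 3j(4 3 3; 4 -2 -2)² = 5/99, sgn -1
I_A²/I_B² = (5/231)/(5/99) = 3/7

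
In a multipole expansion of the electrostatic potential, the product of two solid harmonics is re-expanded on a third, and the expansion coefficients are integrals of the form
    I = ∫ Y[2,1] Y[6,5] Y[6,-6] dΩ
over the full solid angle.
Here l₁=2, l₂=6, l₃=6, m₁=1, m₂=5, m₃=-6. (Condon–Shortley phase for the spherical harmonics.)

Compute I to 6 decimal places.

Rules hold: Σm=0, L=14 even, 4≤6≤8.
N = 5·13·13 = 845
Δ = 2!·2!·10!/15! = 1/90090
Racah Σ t=0..2: t=0:+1/69120 t=1:−1/14400 t=2:+1/69120 = -7/172800
⇒ 3j(2 6 6; 0 0 0)² = 14/715, sgn -1
Racah Σ t=1..1: t=1:−1/7257600 = -1/7257600
⇒ 3j(2 6 6; 1 5 -6)² = 11/455, sgn -1
4πI² = N·(3j₀)²·(3jₘ)² = 2/5
I = +1·√(0.4/4π) = 0.17841241

0.178412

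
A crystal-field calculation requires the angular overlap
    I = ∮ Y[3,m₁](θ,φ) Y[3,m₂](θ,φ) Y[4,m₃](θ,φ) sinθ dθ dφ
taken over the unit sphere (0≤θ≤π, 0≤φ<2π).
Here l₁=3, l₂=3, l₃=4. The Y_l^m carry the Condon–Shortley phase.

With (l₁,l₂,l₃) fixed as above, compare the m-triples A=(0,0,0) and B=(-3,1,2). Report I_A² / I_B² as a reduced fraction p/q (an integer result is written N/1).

2/3

Shared (l₁,l₂,l₃)=(3,3,4): N and (l;000)² cancel in I_A²/I_B².
A: Δ = 2!·4!·4!/11! = 1/34650; Racah Σ t=0..2: t=0:+1/72 t=1:−1/16 t=2:+1/72 = -5/144; ⇒ 3j(3 3 4; 0 0 0)² = 2/77, sgn -1
B: Δ = 2!·4!·4!/11! = 1/34650; Racah Σ t=2..2: t=2:+1/192 = 1/192; ⇒ 3j(3 3 4; -3 1 2)² = 3/77, sgn +1
I_A²/I_B² = (2/77)/(3/77) = 2/3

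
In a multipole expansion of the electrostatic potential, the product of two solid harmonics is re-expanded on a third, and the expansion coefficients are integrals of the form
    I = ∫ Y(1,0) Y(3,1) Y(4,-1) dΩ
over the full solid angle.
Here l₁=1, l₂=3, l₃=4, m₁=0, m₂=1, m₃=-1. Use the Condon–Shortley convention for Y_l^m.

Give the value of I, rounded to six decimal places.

-0.238414

Rules hold: Σm=0, L=8 even, 2≤4≤4.
N = 3·7·9 = 189
Δ = 0!·2!·6!/9! = 1/252
Racah Σ t=0..0: t=0:+1/36 = 1/36
⇒ 3j(1 3 4; 0 0 0)² = 4/63, sgn +1
Racah Σ t=0..0: t=0:+1/48 = 1/48
⇒ 3j(1 3 4; 0 1 -1)² = 5/84, sgn -1
4πI² = N·(3j₀)²·(3jₘ)² = 5/7
I = -1·√(0.714286/4π) = -0.23841361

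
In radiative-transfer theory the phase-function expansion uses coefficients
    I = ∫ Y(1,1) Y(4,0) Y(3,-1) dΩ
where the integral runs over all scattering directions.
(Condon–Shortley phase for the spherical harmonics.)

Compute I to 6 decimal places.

Checks pass: Σm=0; 8 even; l₃=3∈[3,5].
(2·1+1)(2·4+1)(2·3+1) = 189
Δ: 2! 0! 6! / 9! → 1/252
sum: t=1:−1/36 = -1/36
3j²(1 4 3; 0 0 0) = Δ·Π!·Σ² = 4/63  (sign +1)
sum: t=0:+1/96 = 1/96
3j²(1 4 3; 1 0 -1) = Δ·Π!·Σ² = 1/42  (sign +1)
combine: 4πI² = 189·4/63·1/42 = 2/7
take √, sign +1: I = 0.15078601

0.150786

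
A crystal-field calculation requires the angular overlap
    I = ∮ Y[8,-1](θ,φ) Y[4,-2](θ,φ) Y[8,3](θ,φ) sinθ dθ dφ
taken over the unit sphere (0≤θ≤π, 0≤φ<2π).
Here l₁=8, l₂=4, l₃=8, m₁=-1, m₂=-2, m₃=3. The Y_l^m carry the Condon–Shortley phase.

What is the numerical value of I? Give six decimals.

Rules hold: Σm=0, L=20 even, 4≤8≤12.
N = 17·9·17 = 2601
Δ = 4!·12!·4!/21! = 1/185175900
Racah Σ t=0..4: t=0:+1/557383680 t=1:−1/21772800 t=2:+1/8294400 t=3:−1/21772800 t=4:+1/557383680 = 1/30965760
⇒ 3j(8 4 8; 0 0 0)² = 36/4199, sgn +1
Racah Σ t=0..2: t=0:+1/209018880 t=1:−1/34836480 t=2:+1/58060800 = -1/149299200
⇒ 3j(8 4 8; -1 -2 3)² = 77/25194, sgn +1
4πI² = N·(3j₀)²·(3jₘ)² = 4158/61009
I = +1·√(0.0681539/4π) = 0.07364451

0.073645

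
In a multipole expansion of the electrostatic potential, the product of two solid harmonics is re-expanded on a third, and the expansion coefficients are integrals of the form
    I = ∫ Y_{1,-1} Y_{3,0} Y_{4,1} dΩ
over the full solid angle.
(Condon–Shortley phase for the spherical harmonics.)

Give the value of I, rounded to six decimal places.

Checks pass: Σm=0; 8 even; l₃=4∈[2,4].
(2·1+1)(2·3+1)(2·4+1) = 189
Δ: 0! 2! 6! / 9! → 1/252
sum: t=0:+1/36 = 1/36
3j²(1 3 4; 0 0 0) = Δ·Π!·Σ² = 4/63  (sign +1)
sum: t=0:+1/72 = 1/72
3j²(1 3 4; -1 0 1) = Δ·Π!·Σ² = 5/126  (sign -1)
combine: 4πI² = 189·4/63·5/126 = 10/21
take √, sign -1: I = -0.19466390

-0.194664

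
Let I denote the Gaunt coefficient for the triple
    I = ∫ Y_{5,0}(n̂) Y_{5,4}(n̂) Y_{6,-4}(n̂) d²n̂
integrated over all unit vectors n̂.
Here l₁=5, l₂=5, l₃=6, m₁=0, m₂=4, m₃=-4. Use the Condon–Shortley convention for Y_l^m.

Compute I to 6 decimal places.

-0.082328

Rules hold: Σm=0, L=16 even, 0≤6≤10.
N = 11·11·13 = 1573
Δ = 4!·6!·6!/17! = 1/28588560
Racah Σ t=0..4: t=0:+1/345600 t=1:−1/13824 t=2:+1/5184 t=3:−1/13824 t=4:+1/345600 = 7/129600
⇒ 3j(5 5 6; 0 0 0)² = 80/7293, sgn +1
Racah Σ t=3..4: t=3:−1/207360 t=4:+1/345600 = -1/518400
⇒ 3j(5 5 6; 0 4 -4)² = 12/2431, sgn -1
4πI² = N·(3j₀)²·(3jₘ)² = 320/3757
I = -1·√(0.0851743/4π) = -0.08232836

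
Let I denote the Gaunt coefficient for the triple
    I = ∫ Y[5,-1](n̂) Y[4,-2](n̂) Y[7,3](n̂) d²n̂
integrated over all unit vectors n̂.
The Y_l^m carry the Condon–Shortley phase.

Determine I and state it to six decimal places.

Rules hold: Σm=0, L=16 even, 1≤7≤9.
N = 11·9·15 = 1485
Δ = 2!·8!·6!/17! = 1/6126120
Racah Σ t=0..2: t=0:+1/69120 t=1:−1/20736 t=2:+1/69120 = -1/51840
⇒ 3j(5 4 7; 0 0 0)² = 280/21879, sgn +1
Racah Σ t=0..2: t=0:+1/138240 t=1:−1/86400 t=2:+1/829440 = -13/4147200
⇒ 3j(5 4 7; -1 -2 3)² = 13/3740, sgn -1
4πI² = N·(3j₀)²·(3jₘ)² = 210/3179
I = -1·√(0.0660585/4π) = -0.07250358

-0.072504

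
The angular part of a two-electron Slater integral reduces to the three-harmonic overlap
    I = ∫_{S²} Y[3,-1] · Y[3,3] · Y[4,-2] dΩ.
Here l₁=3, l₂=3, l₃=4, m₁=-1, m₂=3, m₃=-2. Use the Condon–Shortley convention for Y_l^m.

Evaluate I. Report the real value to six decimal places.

Rules hold: Σm=0, L=10 even, 0≤4≤6.
N = 7·7·9 = 441
Δ = 2!·4!·4!/11! = 1/34650
Racah Σ t=0..2: t=0:+1/72 t=1:−1/16 t=2:+1/72 = -5/144
⇒ 3j(3 3 4; 0 0 0)² = 2/77, sgn -1
Racah Σ t=2..2: t=2:+1/192 = 1/192
⇒ 3j(3 3 4; -1 3 -2)² = 3/77, sgn +1
4πI² = N·(3j₀)²·(3jₘ)² = 54/121
I = -1·√(0.446281/4π) = -0.18845135

-0.188451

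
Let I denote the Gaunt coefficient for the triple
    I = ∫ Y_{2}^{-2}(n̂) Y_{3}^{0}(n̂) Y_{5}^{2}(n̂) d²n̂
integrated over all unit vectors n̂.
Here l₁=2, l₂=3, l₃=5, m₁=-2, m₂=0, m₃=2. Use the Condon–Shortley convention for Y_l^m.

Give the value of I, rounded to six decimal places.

0.141758

Rules hold: Σm=0, L=10 even, 1≤5≤5.
N = 5·7·11 = 385
Δ = 0!·4!·6!/11! = 1/2310
Racah Σ t=0..0: t=0:+1/144 = 1/144
⇒ 3j(2 3 5; 0 0 0)² = 10/231, sgn -1
Racah Σ t=0..0: t=0:+1/864 = 1/864
⇒ 3j(2 3 5; -2 0 2)² = 1/66, sgn -1
4πI² = N·(3j₀)²·(3jₘ)² = 25/99
I = +1·√(0.252525/4π) = 0.14175797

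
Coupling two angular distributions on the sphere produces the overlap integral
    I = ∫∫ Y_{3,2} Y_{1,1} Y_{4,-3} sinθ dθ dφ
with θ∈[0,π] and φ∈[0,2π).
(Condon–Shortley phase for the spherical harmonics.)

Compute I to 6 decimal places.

-0.282095

Checks pass: Σm=0; 8 even; l₃=4∈[2,4].
(2·3+1)(2·1+1)(2·4+1) = 189
Δ: 0! 6! 2! / 9! → 1/252
sum: t=0:+1/36 = 1/36
3j²(3 1 4; 0 0 0) = Δ·Π!·Σ² = 4/63  (sign +1)
sum: t=0:+1/240 = 1/240
3j²(3 1 4; 2 1 -3) = Δ·Π!·Σ² = 1/12  (sign -1)
combine: 4πI² = 189·4/63·1/12 = 1/1
take √, sign -1: I = -0.28209479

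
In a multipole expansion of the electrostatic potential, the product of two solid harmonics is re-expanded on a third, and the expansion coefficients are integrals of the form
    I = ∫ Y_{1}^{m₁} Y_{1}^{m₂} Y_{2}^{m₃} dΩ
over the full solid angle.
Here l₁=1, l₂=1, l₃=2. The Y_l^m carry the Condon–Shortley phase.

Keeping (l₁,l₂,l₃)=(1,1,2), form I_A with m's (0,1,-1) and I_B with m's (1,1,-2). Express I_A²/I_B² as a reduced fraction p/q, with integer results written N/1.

Shared (l₁,l₂,l₃)=(1,1,2): N and (l;000)² cancel in I_A²/I_B².
A: Δ = 0!·2!·2!/5! = 1/30; Racah Σ t=0..0: t=0:+1/2 = 1/2; ⇒ 3j(1 1 2; 0 1 -1)² = 1/10, sgn -1
B: Δ = 0!·2!·2!/5! = 1/30; Racah Σ t=0..0: t=0:+1/4 = 1/4; ⇒ 3j(1 1 2; 1 1 -2)² = 1/5, sgn +1
I_A²/I_B² = (1/10)/(1/5) = 1/2

1/2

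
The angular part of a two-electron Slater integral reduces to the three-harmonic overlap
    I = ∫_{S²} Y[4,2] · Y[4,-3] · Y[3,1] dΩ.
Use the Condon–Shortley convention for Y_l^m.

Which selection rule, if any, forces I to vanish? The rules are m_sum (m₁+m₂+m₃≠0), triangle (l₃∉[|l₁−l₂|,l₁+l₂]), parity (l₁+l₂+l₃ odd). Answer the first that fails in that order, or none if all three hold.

Σmᵢ = 0  ✓
l₃∈[|l₁−l₂|,l₁+l₂]=[0,8], have l₃=3  ✓
Σlᵢ = 11 ⇒ odd  ✗

parity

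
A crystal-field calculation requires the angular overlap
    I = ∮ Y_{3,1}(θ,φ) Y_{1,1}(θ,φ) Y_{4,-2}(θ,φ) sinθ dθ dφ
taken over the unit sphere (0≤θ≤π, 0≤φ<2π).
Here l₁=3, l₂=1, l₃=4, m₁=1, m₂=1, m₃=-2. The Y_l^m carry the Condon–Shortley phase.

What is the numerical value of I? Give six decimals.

0.238414

m-sum 0 ✓  L=8 even ✓  2≤4≤4 ✓
Π(2lᵢ+1) = 7×3×9 = 189
triangle coeff Δ(3,1,4) = 1/252
Σ_t [0,0]: t=0:+1/36 = 1/36
(3j)²=4/63 [(3 1 4; 0 0 0)], sign=+1
Σ_t [0,0]: t=0:+1/96 = 1/96
(3j)²=5/84 [(3 1 4; 1 1 -2)], sign=+1
⇒ 4πI² = 5/7
I = (+1)√(5/7/(4π)) = 0.23841361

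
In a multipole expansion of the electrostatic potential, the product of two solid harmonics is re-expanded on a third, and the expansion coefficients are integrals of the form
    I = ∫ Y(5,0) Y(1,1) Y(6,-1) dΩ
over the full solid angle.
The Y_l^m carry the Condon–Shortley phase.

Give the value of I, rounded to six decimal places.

Rules hold: Σm=0, L=12 even, 4≤6≤6.
N = 11·3·13 = 429
Δ = 0!·10!·2!/13! = 1/858
Racah Σ t=0..0: t=0:+1/14400 = 1/14400
⇒ 3j(5 1 6; 0 0 0)² = 6/143, sgn +1
Racah Σ t=0..0: t=0:+1/28800 = 1/28800
⇒ 3j(5 1 6; 0 1 -1)² = 7/286, sgn -1
4πI² = N·(3j₀)²·(3jₘ)² = 63/143
I = -1·√(0.440559/4π) = -0.18723944

-0.187239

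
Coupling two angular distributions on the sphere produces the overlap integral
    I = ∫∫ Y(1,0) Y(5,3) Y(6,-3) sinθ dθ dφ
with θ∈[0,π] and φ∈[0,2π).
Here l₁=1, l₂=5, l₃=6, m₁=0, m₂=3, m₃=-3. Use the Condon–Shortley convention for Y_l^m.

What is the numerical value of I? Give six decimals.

-0.212310

Rules hold: Σm=0, L=12 even, 4≤6≤6.
N = 3·11·13 = 429
Δ = 0!·2!·10!/13! = 1/858
Racah Σ t=0..0: t=0:+1/14400 = 1/14400
⇒ 3j(1 5 6; 0 0 0)² = 6/143, sgn +1
Racah Σ t=0..0: t=0:+1/80640 = 1/80640
⇒ 3j(1 5 6; 0 3 -3)² = 9/286, sgn -1
4πI² = N·(3j₀)²·(3jₘ)² = 81/143
I = -1·√(0.566434/4π) = -0.21230956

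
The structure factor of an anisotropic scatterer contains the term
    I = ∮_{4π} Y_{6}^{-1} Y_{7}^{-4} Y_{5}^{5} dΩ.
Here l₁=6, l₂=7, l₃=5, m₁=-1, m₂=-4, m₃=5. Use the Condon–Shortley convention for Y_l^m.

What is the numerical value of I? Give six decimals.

0.173745

m-sum 0 ✓  L=18 even ✓  1≤5≤13 ✓
Π(2lᵢ+1) = 13×15×11 = 2145
triangle coeff Δ(6,7,5) = 1/174594420
Σ_t [2,6]: t=2:+1/4147200 t=3:−1/207360 t=4:+1/82944 t=5:−1/207360 t=6:+1/4147200 = 1/345600
(3j)²=420/46189 [(6 7 5; 0 0 0)], sign=-1
Σ_t [3,3]: t=3:−1/12441600 = -1/12441600
(3j)²=245/12597 [(6 7 5; -1 -4 5)], sign=-1
⇒ 4πI² = 514500/1356277
I = (+1)√(514500/1356277/(4π)) = 0.17374550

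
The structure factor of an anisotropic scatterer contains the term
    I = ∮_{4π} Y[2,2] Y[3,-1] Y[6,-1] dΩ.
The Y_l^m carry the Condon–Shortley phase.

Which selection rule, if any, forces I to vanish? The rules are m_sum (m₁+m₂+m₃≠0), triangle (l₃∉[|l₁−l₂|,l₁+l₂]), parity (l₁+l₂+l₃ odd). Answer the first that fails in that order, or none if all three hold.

azimuthal sum: 2 − 1 − 1 = 0  ✓
1 ≤ 6 ≤ 5 (triangle on l)  ✗
L = 2 + 3 + 6 = 11 (odd)

triangle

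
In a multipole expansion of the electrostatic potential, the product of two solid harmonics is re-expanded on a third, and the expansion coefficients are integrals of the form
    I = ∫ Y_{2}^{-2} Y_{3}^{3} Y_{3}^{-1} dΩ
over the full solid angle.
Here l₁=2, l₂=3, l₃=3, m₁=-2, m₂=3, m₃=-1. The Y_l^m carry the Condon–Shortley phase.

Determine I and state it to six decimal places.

0.132981

m-sum 0 ✓  L=8 even ✓  1≤3≤5 ✓
Π(2lᵢ+1) = 5×7×7 = 245
triangle coeff Δ(2,3,3) = 1/3780
Σ_t [0,2]: t=0:+1/24 t=1:−1/4 t=2:+1/24 = -1/6
(3j)²=4/105 [(2 3 3; 0 0 0)], sign=+1
Σ_t [2,2]: t=2:+1/96 = 1/96
(3j)²=1/42 [(2 3 3; -2 3 -1)], sign=+1
⇒ 4πI² = 2/9
I = (+1)√(2/9/(4π)) = 0.13298076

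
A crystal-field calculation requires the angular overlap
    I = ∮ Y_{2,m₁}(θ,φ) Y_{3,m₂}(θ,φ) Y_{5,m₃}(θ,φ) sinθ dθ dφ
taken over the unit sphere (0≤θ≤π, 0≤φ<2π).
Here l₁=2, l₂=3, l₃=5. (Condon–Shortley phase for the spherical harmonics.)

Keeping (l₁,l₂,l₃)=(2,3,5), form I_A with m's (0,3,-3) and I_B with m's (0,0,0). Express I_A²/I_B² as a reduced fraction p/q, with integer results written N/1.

7/25

l's match ⇒ only the (l;m) 3-j factors differ between A and B.
A: triangle coeff Δ(2,3,5) = 1/2310; Σ_t [0,0]: t=0:+1/2880 = 1/2880; (3j)²=2/165 [(2 3 5; 0 3 -3)], sign=+1
B: triangle coeff Δ(2,3,5) = 1/2310; Σ_t [0,0]: t=0:+1/144 = 1/144; (3j)²=10/231 [(2 3 5; 0 0 0)], sign=-1
I_A²/I_B² = (2/165)/(10/231) = 7/25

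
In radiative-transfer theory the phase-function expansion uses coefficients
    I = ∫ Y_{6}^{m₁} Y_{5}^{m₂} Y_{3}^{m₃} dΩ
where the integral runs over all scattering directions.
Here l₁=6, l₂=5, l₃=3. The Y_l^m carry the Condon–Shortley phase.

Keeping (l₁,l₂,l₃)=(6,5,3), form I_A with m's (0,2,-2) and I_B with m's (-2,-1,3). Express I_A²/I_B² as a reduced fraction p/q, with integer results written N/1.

Same 6,5,3: normalisation and zero-m 3j drop out of the ratio.
A: Δ: 8! 4! 2! / 15! → 1/675675; sum: t=5:−1/8640 t=6:+1/34560 = -1/11520; 3j²(6 5 3; 0 2 -2) = Δ·Π!·Σ² = 3/143  (sign +1)
B: Δ: 8! 4! 2! / 15! → 1/675675; sum: t=4:+1/27648 = 1/27648; 3j²(6 5 3; -2 -1 3) = Δ·Π!·Σ² = 10/429  (sign +1)
I_A²/I_B² = (3/143)/(10/429) = 9/10

9/10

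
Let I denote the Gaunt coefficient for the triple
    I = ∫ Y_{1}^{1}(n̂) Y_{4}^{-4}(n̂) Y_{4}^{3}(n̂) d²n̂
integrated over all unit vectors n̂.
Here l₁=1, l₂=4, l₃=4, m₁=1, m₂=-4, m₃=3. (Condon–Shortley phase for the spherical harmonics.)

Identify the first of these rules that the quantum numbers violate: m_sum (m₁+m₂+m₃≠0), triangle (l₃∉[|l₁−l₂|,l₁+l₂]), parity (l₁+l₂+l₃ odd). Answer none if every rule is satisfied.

parity

m₁+m₂+m₃ = 1 − 4 + 3 = 0  ✓
triangle: |1−4|=3 ≤ l₃=4 ≤ 1+4=5  ✓
parity: l₁+l₂+l₃ = 9 is odd  ✗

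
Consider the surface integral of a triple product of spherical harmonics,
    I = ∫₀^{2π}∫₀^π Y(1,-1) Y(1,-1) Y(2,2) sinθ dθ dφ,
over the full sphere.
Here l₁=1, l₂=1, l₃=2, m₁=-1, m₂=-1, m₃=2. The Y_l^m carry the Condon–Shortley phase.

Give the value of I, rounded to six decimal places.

Rules hold: Σm=0, L=4 even, 0≤2≤2.
N = 3·3·5 = 45
Δ = 0!·2!·2!/5! = 1/30
Racah Σ t=0..0: t=0:+1/1 = 1/1
⇒ 3j(1 1 2; 0 0 0)² = 2/15, sgn +1
Racah Σ t=0..0: t=0:+1/4 = 1/4
⇒ 3j(1 1 2; -1 -1 2)² = 1/5, sgn +1
4πI² = N·(3j₀)²·(3jₘ)² = 6/5
I = +1·√(1.2/4π) = 0.30901936

0.309019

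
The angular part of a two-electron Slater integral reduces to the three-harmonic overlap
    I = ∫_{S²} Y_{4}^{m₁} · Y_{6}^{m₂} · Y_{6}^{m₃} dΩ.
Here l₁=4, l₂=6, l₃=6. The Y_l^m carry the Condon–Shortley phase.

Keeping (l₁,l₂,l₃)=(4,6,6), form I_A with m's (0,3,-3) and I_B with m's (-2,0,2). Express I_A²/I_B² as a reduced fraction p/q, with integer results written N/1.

Shared (l₁,l₂,l₃)=(4,6,6): N and (l;000)² cancel in I_A²/I_B².
A: Δ = 4!·4!·8!/17! = 1/15315300; Racah Σ t=1..4: t=1:−1/1451520 t=2:+1/80640 t=3:−1/51840 t=4:+1/414720 = -1/193536; ⇒ 3j(4 6 6; 0 3 -3)² = 81/17017, sgn +1
B: Δ = 4!·4!·8!/17! = 1/15315300; Racah Σ t=2..4: t=2:+1/55296 t=3:−1/25920 t=4:+1/138240 = -11/829440; ⇒ 3j(4 6 6; -2 0 2)² = 11/1326, sgn -1
I_A²/I_B² = (81/17017)/(11/1326) = 486/847

486/847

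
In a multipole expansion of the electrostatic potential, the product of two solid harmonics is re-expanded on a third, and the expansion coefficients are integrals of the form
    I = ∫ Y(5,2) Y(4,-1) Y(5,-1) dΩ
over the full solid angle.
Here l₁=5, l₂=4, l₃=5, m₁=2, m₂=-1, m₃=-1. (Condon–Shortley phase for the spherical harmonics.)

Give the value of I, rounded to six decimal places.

m-sum 0 ✓  L=14 even ✓  1≤5≤9 ✓
Π(2lᵢ+1) = 11×9×11 = 1089
triangle coeff Δ(5,4,5) = 1/3153150
Σ_t [0,4]: t=0:+1/69120 t=1:−1/1728 t=2:+1/576 t=3:−1/1728 t=4:+1/69120 = 7/11520
(3j)²=2/143 [(5 4 5; 0 0 0)], sign=-1
Σ_t [0,3]: t=0:+1/5184 t=1:−1/1152 t=2:+1/2880 t=3:−1/103680 = -7/20736
(3j)²=35/2574 [(5 4 5; 2 -1 -1)], sign=-1
⇒ 4πI² = 35/169
I = (+1)√(35/169/(4π)) = 0.12837656

0.128377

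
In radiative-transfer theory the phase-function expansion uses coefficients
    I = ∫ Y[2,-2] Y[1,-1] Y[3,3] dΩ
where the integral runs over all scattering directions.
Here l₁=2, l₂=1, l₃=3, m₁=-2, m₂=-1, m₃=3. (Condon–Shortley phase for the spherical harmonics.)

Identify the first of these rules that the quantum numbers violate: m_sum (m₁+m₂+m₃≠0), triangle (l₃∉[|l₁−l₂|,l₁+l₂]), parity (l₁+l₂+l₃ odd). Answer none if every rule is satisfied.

none

Σmᵢ = 0  ✓
l₃∈[|l₁−l₂|,l₁+l₂]=[1,3], have l₃=3  ✓
Σlᵢ = 6 ⇒ even  ✓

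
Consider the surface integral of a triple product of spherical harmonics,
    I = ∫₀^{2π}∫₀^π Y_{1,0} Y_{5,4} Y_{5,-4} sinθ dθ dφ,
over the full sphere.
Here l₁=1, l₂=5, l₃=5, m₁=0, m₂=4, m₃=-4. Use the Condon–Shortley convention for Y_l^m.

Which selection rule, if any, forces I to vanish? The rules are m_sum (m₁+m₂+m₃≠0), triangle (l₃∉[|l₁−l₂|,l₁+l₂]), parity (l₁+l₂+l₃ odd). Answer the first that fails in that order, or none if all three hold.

parity

Σmᵢ = 0  ✓
l₃∈[|l₁−l₂|,l₁+l₂]=[4,6], have l₃=5  ✓
Σlᵢ = 11 ⇒ odd  ✗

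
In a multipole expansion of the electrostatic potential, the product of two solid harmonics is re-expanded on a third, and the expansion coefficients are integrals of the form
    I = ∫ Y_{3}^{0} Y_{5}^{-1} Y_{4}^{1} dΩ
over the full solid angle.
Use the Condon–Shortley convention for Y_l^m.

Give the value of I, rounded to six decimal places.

-0.115089

Checks pass: Σm=0; 12 even; l₃=4∈[2,8].
(2·3+1)(2·5+1)(2·4+1) = 693
Δ: 4! 2! 6! / 13! → 1/180180
sum: t=1:−1/576 t=2:+1/144 t=3:−1/576 = 1/288
3j²(3 5 4; 0 0 0) = Δ·Π!·Σ² = 20/1001  (sign +1)
sum: t=1:−1/432 t=2:+1/192 t=3:−1/1440 = 19/8640
3j²(3 5 4; 0 -1 1) = Δ·Π!·Σ² = 361/30030  (sign -1)
combine: 4πI² = 693·20/1001·361/30030 = 2166/13013
take √, sign -1: I = -0.11508947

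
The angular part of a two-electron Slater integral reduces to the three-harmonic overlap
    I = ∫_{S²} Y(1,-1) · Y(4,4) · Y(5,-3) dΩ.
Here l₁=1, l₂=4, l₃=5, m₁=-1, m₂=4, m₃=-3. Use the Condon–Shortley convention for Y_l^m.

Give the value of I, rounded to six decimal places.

Checks pass: Σm=0; 10 even; l₃=5∈[3,5].
(2·1+1)(2·4+1)(2·5+1) = 297
Δ: 0! 2! 8! / 11! → 1/495
sum: t=0:+1/576 = 1/576
3j²(1 4 5; 0 0 0) = Δ·Π!·Σ² = 5/99  (sign -1)
sum: t=0:+1/80640 = 1/80640
3j²(1 4 5; -1 4 -3) = Δ·Π!·Σ² = 1/495  (sign +1)
combine: 4πI² = 297·5/99·1/495 = 1/33
take √, sign -1: I = -0.04910640

-0.049106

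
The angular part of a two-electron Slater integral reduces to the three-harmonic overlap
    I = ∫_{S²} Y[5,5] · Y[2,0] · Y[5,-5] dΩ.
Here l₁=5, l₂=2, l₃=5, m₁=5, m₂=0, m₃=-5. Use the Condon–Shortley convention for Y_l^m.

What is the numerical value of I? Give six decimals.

m-sum 0 ✓  L=12 even ✓  3≤5≤7 ✓
Π(2lᵢ+1) = 11×5×11 = 605
triangle coeff Δ(5,2,5) = 1/38610
Σ_t [0,2]: t=0:+1/2880 t=1:−1/576 t=2:+1/2880 = -1/960
(3j)²=10/429 [(5 2 5; 0 0 0)], sign=+1
Σ_t [0,0]: t=0:+1/161280 = 1/161280
(3j)²=15/286 [(5 2 5; 5 0 -5)], sign=+1
⇒ 4πI² = 125/169
I = (+1)√(125/169/(4π)) = 0.24260890

0.242609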